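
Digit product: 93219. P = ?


9 × 3 × 2 × 1 × 9 = 486


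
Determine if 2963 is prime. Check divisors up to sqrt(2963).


Check divisors up to sqrt(2963) = 54.4334
No divisors found.
2963 is prime.

Yes, 2963 is prime


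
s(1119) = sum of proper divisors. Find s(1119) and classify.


Proper divisors: 1, 3, 373
Sum = 1 + 3 + 373 = 377
377 < 1119 → deficient

s(1119) = 377 (deficient)


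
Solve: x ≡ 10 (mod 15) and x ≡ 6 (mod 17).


M = 15*17 = 255
M1 = M/15 = 17, M2 = M/17 = 15
M1^(-1) mod 15 = 8, M2^(-1) mod 17 = 8
x = 10*17*8 + 6*15*8 = 2080
2080 mod 255 = 40
Check: 40 mod 15 = 10 ✓, 40 mod 17 = 6 ✓

x ≡ 40 (mod 255)


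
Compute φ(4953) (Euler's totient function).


4953 = 3 × 13 × 127
Prime factors: 3, 13, 127
φ(4953) = 4953 × (1-1/3) × (1-1/13) × (1-1/127)
= 4953 × 2/3 × 12/13 × 126/127 = 3024

φ(4953) = 3024


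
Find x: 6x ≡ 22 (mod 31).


GCD(6, 31) = 1, unique solution
a^(-1) mod 31 = 26
x = 26 * 22 mod 31 = 14

x ≡ 14 (mod 31)


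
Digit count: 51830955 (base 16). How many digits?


51830955 in base 16 = 316E0AB
Number of digits = 7

7 digits (base 16)


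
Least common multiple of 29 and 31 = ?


GCD(29, 31) = 1
LCM = 29*31/1 = 899/1 = 899

LCM = 899


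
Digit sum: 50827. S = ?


5 + 0 + 8 + 2 + 7 = 22


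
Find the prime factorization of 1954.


1954 / 2 = 977
977 / 977 = 1
1954 = 2 × 977


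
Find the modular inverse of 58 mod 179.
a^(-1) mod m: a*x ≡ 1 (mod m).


Use the extended Euclidean algorithm on (179, 58); each row r = 179*s + 58*t:
r=179, s=1, t=0
r=58, s=0, t=1
q=3: r=5, s=1, t=-3   [179*(1) + 58*(-3) = 5]
q=11: r=3, s=-11, t=34   [179*(-11) + 58*(34) = 3]
q=1: r=2, s=12, t=-37   [179*(12) + 58*(-37) = 2]
q=1: r=1, s=-23, t=71   [179*(-23) + 58*(71) = 1]
q=2: r=0, s=58, t=-179   [179*(58) + 58*(-179) = 0]
GCD = 1 with t = 71, so 58*(71) ≡ 1 (mod 179)
Inverse = 71 mod 179 = 71
Check: 58 * 71 = 4118 ≡ 1 (mod 179)

58^(-1) ≡ 71 (mod 179)


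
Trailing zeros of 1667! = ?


floor(1667/5) = 333
floor(1667/25) = 66
floor(1667/125) = 13
floor(1667/625) = 2
Total = 414

414 trailing zeros


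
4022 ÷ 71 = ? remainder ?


4022 = 71 * 56 + 46
Check: 3976 + 46 = 4022

q = 56, r = 46


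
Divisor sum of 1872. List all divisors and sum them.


Divisors of 1872: 1, 2, 3, 4, 6, 8, 9, 12, 13, 16, 18, 24, 26, 36, 39, 48, 52, 72, 78, 104, 117, 144, 156, 208, 234, 312, 468, 624, 936, 1872
Sum = 1 + 2 + 3 + 4 + 6 + 8 + 9 + 12 + 13 + 16 + 18 + 24 + 26 + 36 + 39 + 48 + 52 + 72 + 78 + 104 + 117 + 144 + 156 + 208 + 234 + 312 + 468 + 624 + 936 + 1872 = 5642

σ(1872) = 5642


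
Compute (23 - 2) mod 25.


23 - 2 = 21
21 mod 25 = 21


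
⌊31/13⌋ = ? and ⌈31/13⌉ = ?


31/13 = 2.3846
floor = 2
ceil = 3

floor = 2, ceil = 3


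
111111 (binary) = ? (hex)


111111 (base 2) = 63 (decimal)
63 (decimal) = 3F (base 16)


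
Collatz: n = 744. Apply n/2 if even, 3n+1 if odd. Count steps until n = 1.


744 → 372 → 186 → 93 → 280 → 140 → 70 → 35 → 106 → 53 → 160 → 80 → 40 → 20 → 10 → 5 → 16 → 8 → 4 → 2 → 1
Total steps = 20

20 steps


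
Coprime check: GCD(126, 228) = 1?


Euclidean algorithm:
228 = 1 * 126 + 102
126 = 1 * 102 + 24
102 = 4 * 24 + 6
24 = 4 * 6 + 0
GCD(126, 228) = 6

No, not coprime (GCD = 6)


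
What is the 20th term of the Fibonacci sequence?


Sequence: 1, 1, 2, 3, 5, 8, 13, 21, 34, 55, 89, 144, 233, 377, 610, 987, 1597, 2584, 4181, 6765
F(20) = 6765


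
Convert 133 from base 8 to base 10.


133 (base 8) = 91 (decimal)
91 (decimal) = 91 (base 10)


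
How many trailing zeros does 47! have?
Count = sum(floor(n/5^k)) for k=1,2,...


floor(47/5) = 9
floor(47/25) = 1
Total = 10

10 trailing zeros


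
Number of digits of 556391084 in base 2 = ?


556391084 in base 2 = 100001001010011101101010101100
Number of digits = 30

30 digits (base 2)


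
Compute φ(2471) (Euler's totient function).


2471 = 7 × 353
Prime factors: 7, 353
φ(2471) = 2471 × (1-1/7) × (1-1/353)
= 2471 × 6/7 × 352/353 = 2112

φ(2471) = 2112


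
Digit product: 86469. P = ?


8 × 6 × 4 × 6 × 9 = 10368


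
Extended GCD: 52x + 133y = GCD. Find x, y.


Tabular extended Euclidean (each row: r = 52*s + 133*t):
r=52, s=1, t=0
r=133, s=0, t=1
q=0: r=52, s=1, t=0   [52*(1) + 133*(0) = 52]
q=2: r=29, s=-2, t=1   [52*(-2) + 133*(1) = 29]
q=1: r=23, s=3, t=-1   [52*(3) + 133*(-1) = 23]
q=1: r=6, s=-5, t=2   [52*(-5) + 133*(2) = 6]
q=3: r=5, s=18, t=-7   [52*(18) + 133*(-7) = 5]
q=1: r=1, s=-23, t=9   [52*(-23) + 133*(9) = 1]
q=5: r=0, s=133, t=-52   [52*(133) + 133*(-52) = 0]
GCD = 1; from the row with r=1: x=-23, y=9
Check: 52*(-23) + 133*(9) = -1196 + 1197 = 1

GCD = 1, x = -23, y = 9


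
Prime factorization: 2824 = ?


2824 / 2 = 1412
1412 / 2 = 706
706 / 2 = 353
353 / 353 = 1
2824 = 2^3 × 353


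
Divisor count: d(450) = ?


450 = 2^1 × 3^2 × 5^2
d(450) = (1+1) × (2+1) × (2+1) = 18

18 divisors


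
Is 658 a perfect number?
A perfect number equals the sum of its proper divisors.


Proper divisors of 658: 1, 2, 7, 14, 47, 94, 329
Sum = 1 + 2 + 7 + 14 + 47 + 94 + 329 = 494

No, 658 is not perfect (494 ≠ 658)


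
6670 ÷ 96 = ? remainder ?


6670 = 96 * 69 + 46
Check: 6624 + 46 = 6670

q = 69, r = 46


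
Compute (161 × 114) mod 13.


161 × 114 = 18354
18354 mod 13 = 11


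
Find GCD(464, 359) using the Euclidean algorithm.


464 = 1 * 359 + 105
359 = 3 * 105 + 44
105 = 2 * 44 + 17
44 = 2 * 17 + 10
17 = 1 * 10 + 7
10 = 1 * 7 + 3
7 = 2 * 3 + 1
3 = 3 * 1 + 0
GCD = 1


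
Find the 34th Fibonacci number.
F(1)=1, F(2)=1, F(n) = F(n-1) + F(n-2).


Sequence: 1, 1, 2, 3, 5, 8, 13, 21, 34, 55, 89, 144, 233, 377, 610, 987, 1597, 2584, 4181, 6765, 10946, 17711, 28657, 46368, 75025, 121393, 196418, 317811, 514229, 832040, 1346269, 2178309, 3524578, 5702887
F(34) = 5702887


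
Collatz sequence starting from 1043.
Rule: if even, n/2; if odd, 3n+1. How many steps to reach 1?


1043 → 3130 → 1565 → 4696 → 2348 → 1174 → 587 → 1762 → 881 → 2644 → 1322 → 661 → 1984 → 992 → 496 → 248 → 124 → 62 → 31 → 94 → 47 → 142 → 71 → 214 → 107 → 322 → 161 → 484 → 242 → 121 → 364 → 182 → 91 → 274 → 137 → 412 → 206 → 103 → 310 → 155 → 466 → 233 → 700 → 350 → 175 → 526 → 263 → 790 → 395 → 1186 → 593 → 1780 → 890 → 445 → 1336 → 668 → 334 → 167 → 502 → 251 → 754 → 377 → 1132 → 566 → 283 → 850 → 425 → 1276 → 638 → 319 → 958 → 479 → 1438 → 719 → 2158 → 1079 → 3238 → 1619 → 4858 → 2429 → 7288 → 3644 → 1822 → 911 → 2734 → 1367 → 4102 → 2051 → 6154 → 3077 → 9232 → 4616 → 2308 → 1154 → 577 → 1732 → 866 → 433 → 1300 → 650 → 325 → 976 → 488 → 244 → 122 → 61 → 184 → 92 → 46 → 23 → 70 → 35 → 106 → 53 → 160 → 80 → 40 → 20 → 10 → 5 → 16 → 8 → 4 → 2 → 1
Total steps = 124

124 steps


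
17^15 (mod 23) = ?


17^1 mod 23 = 17
17^2 mod 23 = 13
17^3 mod 23 = 14
17^4 mod 23 = 8
17^5 mod 23 = 21
17^6 mod 23 = 12
17^7 mod 23 = 20
17^8 mod 23 = 18
17^9 mod 23 = 7
17^10 mod 23 = 4
17^11 mod 23 = 22
17^12 mod 23 = 6
17^13 mod 23 = 10
17^14 mod 23 = 9
17^15 mod 23 = 15


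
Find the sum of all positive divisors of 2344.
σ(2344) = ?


Divisors of 2344: 1, 2, 4, 8, 293, 586, 1172, 2344
Sum = 1 + 2 + 4 + 8 + 293 + 586 + 1172 + 2344 = 4410

σ(2344) = 4410


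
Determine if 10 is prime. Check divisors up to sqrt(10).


10 / 2 = 5 (exact division)
10 is NOT prime.

No, 10 is not prime


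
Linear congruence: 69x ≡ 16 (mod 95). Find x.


GCD(69, 95) = 1, unique solution
a^(-1) mod 95 = 84
x = 84 * 16 mod 95 = 14

x ≡ 14 (mod 95)


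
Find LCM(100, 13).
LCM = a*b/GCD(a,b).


GCD(100, 13) = 1
LCM = 100*13/1 = 1300/1 = 1300

LCM = 1300


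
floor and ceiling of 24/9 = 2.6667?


24/9 = 2.6667
floor = 2
ceil = 3

floor = 2, ceil = 3


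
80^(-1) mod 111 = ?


Use the extended Euclidean algorithm on (111, 80); each row r = 111*s + 80*t:
r=111, s=1, t=0
r=80, s=0, t=1
q=1: r=31, s=1, t=-1   [111*(1) + 80*(-1) = 31]
q=2: r=18, s=-2, t=3   [111*(-2) + 80*(3) = 18]
q=1: r=13, s=3, t=-4   [111*(3) + 80*(-4) = 13]
q=1: r=5, s=-5, t=7   [111*(-5) + 80*(7) = 5]
q=2: r=3, s=13, t=-18   [111*(13) + 80*(-18) = 3]
q=1: r=2, s=-18, t=25   [111*(-18) + 80*(25) = 2]
q=1: r=1, s=31, t=-43   [111*(31) + 80*(-43) = 1]
q=2: r=0, s=-80, t=111   [111*(-80) + 80*(111) = 0]
GCD = 1 with t = -43, so 80*(-43) ≡ 1 (mod 111)
Inverse = -43 mod 111 = 68
Check: 80 * 68 = 5440 ≡ 1 (mod 111)

80^(-1) ≡ 68 (mod 111)


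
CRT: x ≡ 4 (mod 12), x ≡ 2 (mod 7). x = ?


M = 12*7 = 84
M1 = M/12 = 7, M2 = M/7 = 12
M1^(-1) mod 12 = 7, M2^(-1) mod 7 = 3
x = 4*7*7 + 2*12*3 = 268
268 mod 84 = 16
Check: 16 mod 12 = 4 ✓, 16 mod 7 = 2 ✓

x ≡ 16 (mod 84)


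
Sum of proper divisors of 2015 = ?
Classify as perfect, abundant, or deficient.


Proper divisors: 1, 5, 13, 31, 65, 155, 403
Sum = 1 + 5 + 13 + 31 + 65 + 155 + 403 = 673
673 < 2015 → deficient

s(2015) = 673 (deficient)


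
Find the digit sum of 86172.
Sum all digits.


8 + 6 + 1 + 7 + 2 = 24


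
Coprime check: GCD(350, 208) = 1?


Euclidean algorithm:
350 = 1 * 208 + 142
208 = 1 * 142 + 66
142 = 2 * 66 + 10
66 = 6 * 10 + 6
10 = 1 * 6 + 4
6 = 1 * 4 + 2
4 = 2 * 2 + 0
GCD(350, 208) = 2

No, not coprime (GCD = 2)


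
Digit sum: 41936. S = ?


4 + 1 + 9 + 3 + 6 = 23


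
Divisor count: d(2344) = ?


2344 = 2^3 × 293^1
d(2344) = (3+1) × (1+1) = 8

8 divisors


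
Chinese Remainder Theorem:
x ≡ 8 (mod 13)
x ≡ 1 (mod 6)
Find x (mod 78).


M = 13*6 = 78
M1 = M/13 = 6, M2 = M/6 = 13
M1^(-1) mod 13 = 11, M2^(-1) mod 6 = 1
x = 8*6*11 + 1*13*1 = 541
541 mod 78 = 73
Check: 73 mod 13 = 8 ✓, 73 mod 6 = 1 ✓

x ≡ 73 (mod 78)


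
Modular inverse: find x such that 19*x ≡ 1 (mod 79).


Use the extended Euclidean algorithm on (79, 19); each row r = 79*s + 19*t:
r=79, s=1, t=0
r=19, s=0, t=1
q=4: r=3, s=1, t=-4   [79*(1) + 19*(-4) = 3]
q=6: r=1, s=-6, t=25   [79*(-6) + 19*(25) = 1]
q=3: r=0, s=19, t=-79   [79*(19) + 19*(-79) = 0]
GCD = 1 with t = 25, so 19*(25) ≡ 1 (mod 79)
Inverse = 25 mod 79 = 25
Check: 19 * 25 = 475 ≡ 1 (mod 79)

19^(-1) ≡ 25 (mod 79)


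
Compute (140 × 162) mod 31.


140 × 162 = 22680
22680 mod 31 = 19


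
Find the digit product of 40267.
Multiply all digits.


4 × 0 × 2 × 6 × 7 = 0


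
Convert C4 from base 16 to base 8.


C4 (base 16) = 196 (decimal)
196 (decimal) = 304 (base 8)


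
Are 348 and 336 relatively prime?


Euclidean algorithm:
348 = 1 * 336 + 12
336 = 28 * 12 + 0
GCD(348, 336) = 12

No, not coprime (GCD = 12)


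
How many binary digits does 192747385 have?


192747385 in base 2 = 1011011111010001011101111001
Number of digits = 28

28 digits (base 2)


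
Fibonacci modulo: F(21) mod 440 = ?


F(k) mod 440 for k=1..21:
1, 1, 2, 3, 5, 8, 13, 21, 34, 55, 89, 144, 233, 377, 170, 107, 277, 384, 221, 165, 386
F(21) mod 440 = 386


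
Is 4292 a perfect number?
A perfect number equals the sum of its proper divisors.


Proper divisors of 4292: 1, 2, 4, 29, 37, 58, 74, 116, 148, 1073, 2146
Sum = 1 + 2 + 4 + 29 + 37 + 58 + 74 + 116 + 148 + 1073 + 2146 = 3688

No, 4292 is not perfect (3688 ≠ 4292)


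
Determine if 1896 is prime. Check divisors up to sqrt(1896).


1896 / 2 = 948 (exact division)
1896 is NOT prime.

No, 1896 is not prime


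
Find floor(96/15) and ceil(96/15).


96/15 = 6.4000
floor = 6
ceil = 7

floor = 6, ceil = 7


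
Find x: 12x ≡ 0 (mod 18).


GCD(12, 18) = 6 divides 0
Divide: 2x ≡ 0 (mod 3)
x ≡ 0 (mod 3)


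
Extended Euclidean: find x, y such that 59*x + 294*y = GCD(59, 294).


Tabular extended Euclidean (each row: r = 59*s + 294*t):
r=59, s=1, t=0
r=294, s=0, t=1
q=0: r=59, s=1, t=0   [59*(1) + 294*(0) = 59]
q=4: r=58, s=-4, t=1   [59*(-4) + 294*(1) = 58]
q=1: r=1, s=5, t=-1   [59*(5) + 294*(-1) = 1]
q=58: r=0, s=-294, t=59   [59*(-294) + 294*(59) = 0]
GCD = 1; from the row with r=1: x=5, y=-1
Check: 59*(5) + 294*(-1) = 295 - 294 = 1

GCD = 1, x = 5, y = -1


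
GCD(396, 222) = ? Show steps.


396 = 1 * 222 + 174
222 = 1 * 174 + 48
174 = 3 * 48 + 30
48 = 1 * 30 + 18
30 = 1 * 18 + 12
18 = 1 * 12 + 6
12 = 2 * 6 + 0
GCD = 6


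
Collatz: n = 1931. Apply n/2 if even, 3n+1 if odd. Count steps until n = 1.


1931 → 5794 → 2897 → 8692 → 4346 → 2173 → 6520 → 3260 → 1630 → 815 → 2446 → 1223 → 3670 → 1835 → 5506 → 2753 → 8260 → 4130 → 2065 → 6196 → 3098 → 1549 → 4648 → 2324 → 1162 → 581 → 1744 → 872 → 436 → 218 → 109 → 328 → 164 → 82 → 41 → 124 → 62 → 31 → 94 → 47 → 142 → 71 → 214 → 107 → 322 → 161 → 484 → 242 → 121 → 364 → 182 → 91 → 274 → 137 → 412 → 206 → 103 → 310 → 155 → 466 → 233 → 700 → 350 → 175 → 526 → 263 → 790 → 395 → 1186 → 593 → 1780 → 890 → 445 → 1336 → 668 → 334 → 167 → 502 → 251 → 754 → 377 → 1132 → 566 → 283 → 850 → 425 → 1276 → 638 → 319 → 958 → 479 → 1438 → 719 → 2158 → 1079 → 3238 → 1619 → 4858 → 2429 → 7288 → 3644 → 1822 → 911 → 2734 → 1367 → 4102 → 2051 → 6154 → 3077 → 9232 → 4616 → 2308 → 1154 → 577 → 1732 → 866 → 433 → 1300 → 650 → 325 → 976 → 488 → 244 → 122 → 61 → 184 → 92 → 46 → 23 → 70 → 35 → 106 → 53 → 160 → 80 → 40 → 20 → 10 → 5 → 16 → 8 → 4 → 2 → 1
Total steps = 143

143 steps


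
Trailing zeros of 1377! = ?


floor(1377/5) = 275
floor(1377/25) = 55
floor(1377/125) = 11
floor(1377/625) = 2
Total = 343

343 trailing zeros


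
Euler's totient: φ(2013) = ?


2013 = 3 × 11 × 61
Prime factors: 3, 11, 61
φ(2013) = 2013 × (1-1/3) × (1-1/11) × (1-1/61)
= 2013 × 2/3 × 10/11 × 60/61 = 1200

φ(2013) = 1200


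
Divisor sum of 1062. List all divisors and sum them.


Divisors of 1062: 1, 2, 3, 6, 9, 18, 59, 118, 177, 354, 531, 1062
Sum = 1 + 2 + 3 + 6 + 9 + 18 + 59 + 118 + 177 + 354 + 531 + 1062 = 2340

σ(1062) = 2340


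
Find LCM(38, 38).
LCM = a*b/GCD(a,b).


GCD(38, 38) = 38
LCM = 38*38/38 = 1444/38 = 38

LCM = 38


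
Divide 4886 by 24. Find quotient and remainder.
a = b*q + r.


4886 = 24 * 203 + 14
Check: 4872 + 14 = 4886

q = 203, r = 14


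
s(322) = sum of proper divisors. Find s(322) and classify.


Proper divisors: 1, 2, 7, 14, 23, 46, 161
Sum = 1 + 2 + 7 + 14 + 23 + 46 + 161 = 254
254 < 322 → deficient

s(322) = 254 (deficient)


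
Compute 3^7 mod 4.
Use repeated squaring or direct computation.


3^1 mod 4 = 3
3^2 mod 4 = 1
3^3 mod 4 = 3
3^4 mod 4 = 1
3^5 mod 4 = 3
3^6 mod 4 = 1
3^7 mod 4 = 3


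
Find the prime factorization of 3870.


3870 / 2 = 1935
1935 / 3 = 645
645 / 3 = 215
215 / 5 = 43
43 / 43 = 1
3870 = 2 × 3^2 × 5 × 43


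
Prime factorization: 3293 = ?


3293 / 37 = 89
89 / 89 = 1
3293 = 37 × 89


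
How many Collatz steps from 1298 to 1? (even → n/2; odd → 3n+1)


1298 → 649 → 1948 → 974 → 487 → 1462 → 731 → 2194 → 1097 → 3292 → 1646 → 823 → 2470 → 1235 → 3706 → 1853 → 5560 → 2780 → 1390 → 695 → 2086 → 1043 → 3130 → 1565 → 4696 → 2348 → 1174 → 587 → 1762 → 881 → 2644 → 1322 → 661 → 1984 → 992 → 496 → 248 → 124 → 62 → 31 → 94 → 47 → 142 → 71 → 214 → 107 → 322 → 161 → 484 → 242 → 121 → 364 → 182 → 91 → 274 → 137 → 412 → 206 → 103 → 310 → 155 → 466 → 233 → 700 → 350 → 175 → 526 → 263 → 790 → 395 → 1186 → 593 → 1780 → 890 → 445 → 1336 → 668 → 334 → 167 → 502 → 251 → 754 → 377 → 1132 → 566 → 283 → 850 → 425 → 1276 → 638 → 319 → 958 → 479 → 1438 → 719 → 2158 → 1079 → 3238 → 1619 → 4858 → 2429 → 7288 → 3644 → 1822 → 911 → 2734 → 1367 → 4102 → 2051 → 6154 → 3077 → 9232 → 4616 → 2308 → 1154 → 577 → 1732 → 866 → 433 → 1300 → 650 → 325 → 976 → 488 → 244 → 122 → 61 → 184 → 92 → 46 → 23 → 70 → 35 → 106 → 53 → 160 → 80 → 40 → 20 → 10 → 5 → 16 → 8 → 4 → 2 → 1
Total steps = 145

145 steps


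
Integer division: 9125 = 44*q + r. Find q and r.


9125 = 44 * 207 + 17
Check: 9108 + 17 = 9125

q = 207, r = 17


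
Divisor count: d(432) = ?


432 = 2^4 × 3^3
d(432) = (4+1) × (3+1) = 20

20 divisors


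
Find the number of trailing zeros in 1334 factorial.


floor(1334/5) = 266
floor(1334/25) = 53
floor(1334/125) = 10
floor(1334/625) = 2
Total = 331

331 trailing zeros


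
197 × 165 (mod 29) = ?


197 × 165 = 32505
32505 mod 29 = 25


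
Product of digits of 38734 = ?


3 × 8 × 7 × 3 × 4 = 2016


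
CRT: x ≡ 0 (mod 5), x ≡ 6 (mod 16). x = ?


M = 5*16 = 80
M1 = M/5 = 16, M2 = M/16 = 5
M1^(-1) mod 5 = 1, M2^(-1) mod 16 = 13
x = 0*16*1 + 6*5*13 = 390
390 mod 80 = 70
Check: 70 mod 5 = 0 ✓, 70 mod 16 = 6 ✓

x ≡ 70 (mod 80)


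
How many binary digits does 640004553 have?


640004553 in base 2 = 100110001001011011000111001001
Number of digits = 30

30 digits (base 2)


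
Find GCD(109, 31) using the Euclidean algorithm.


109 = 3 * 31 + 16
31 = 1 * 16 + 15
16 = 1 * 15 + 1
15 = 15 * 1 + 0
GCD = 1


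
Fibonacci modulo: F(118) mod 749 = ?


F(k) mod 749 for k=1..118:
1, 1, 2, 3, 5, 8, 13, 21, 34, 55, 89, 144, 233, 377, 610, 238, 99, 337, 436, 24, 460, 484, 195, 679, 125, 55, 180, 235, 415, 650, 316, 217, 533, 1, 534, 535, 320, 106, 426, 532, 209, 741, 201, 193, 394, 587, 232, 70, 302, 372, 674, 297, 222, 519, 741, 511, 503, 265, 19, 284, 303, 587, 141, 728, 120, 99, 219, 318, 537, 106, 643, 0, 643, 643, 537, 431, 219, 650, 120, 21, 141, 162, 303, 465, 19, 484, 503, 238, 741, 230, 222, 452, 674, 377, 302, 679, 232, 162, 394, 556, 201, 8, 209, 217, 426, 643, 320, 214, 534, 748, 533, 532, 316, 99, 415, 514, 180, 694
F(118) mod 749 = 694


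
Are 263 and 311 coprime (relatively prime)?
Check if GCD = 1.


Euclidean algorithm:
311 = 1 * 263 + 48
263 = 5 * 48 + 23
48 = 2 * 23 + 2
23 = 11 * 2 + 1
2 = 2 * 1 + 0
GCD(263, 311) = 1

Yes, coprime (GCD = 1)


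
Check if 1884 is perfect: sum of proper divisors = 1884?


Proper divisors of 1884: 1, 2, 3, 4, 6, 12, 157, 314, 471, 628, 942
Sum = 1 + 2 + 3 + 4 + 6 + 12 + 157 + 314 + 471 + 628 + 942 = 2540

No, 1884 is not perfect (2540 ≠ 1884)


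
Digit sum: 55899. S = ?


5 + 5 + 8 + 9 + 9 = 36


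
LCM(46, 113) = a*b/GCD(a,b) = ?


GCD(46, 113) = 1
LCM = 46*113/1 = 5198/1 = 5198

LCM = 5198


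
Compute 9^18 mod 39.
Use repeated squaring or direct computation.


9^1 mod 39 = 9
9^2 mod 39 = 3
9^3 mod 39 = 27
9^4 mod 39 = 9
9^5 mod 39 = 3
9^6 mod 39 = 27
9^7 mod 39 = 9
9^8 mod 39 = 3
9^9 mod 39 = 27
9^10 mod 39 = 9
9^11 mod 39 = 3
9^12 mod 39 = 27
9^13 mod 39 = 9
9^14 mod 39 = 3
9^15 mod 39 = 27
9^16 mod 39 = 9
9^17 mod 39 = 3
9^18 mod 39 = 27


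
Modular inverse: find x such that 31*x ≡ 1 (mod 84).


Use the extended Euclidean algorithm on (84, 31); each row r = 84*s + 31*t:
r=84, s=1, t=0
r=31, s=0, t=1
q=2: r=22, s=1, t=-2   [84*(1) + 31*(-2) = 22]
q=1: r=9, s=-1, t=3   [84*(-1) + 31*(3) = 9]
q=2: r=4, s=3, t=-8   [84*(3) + 31*(-8) = 4]
q=2: r=1, s=-7, t=19   [84*(-7) + 31*(19) = 1]
q=4: r=0, s=31, t=-84   [84*(31) + 31*(-84) = 0]
GCD = 1 with t = 19, so 31*(19) ≡ 1 (mod 84)
Inverse = 19 mod 84 = 19
Check: 31 * 19 = 589 ≡ 1 (mod 84)

31^(-1) ≡ 19 (mod 84)


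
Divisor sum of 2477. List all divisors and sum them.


Divisors of 2477: 1, 2477
Sum = 1 + 2477 = 2478

σ(2477) = 2478


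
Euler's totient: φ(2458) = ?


2458 = 2 × 1229
Prime factors: 2, 1229
φ(2458) = 2458 × (1-1/2) × (1-1/1229)
= 2458 × 1/2 × 1228/1229 = 1228

φ(2458) = 1228


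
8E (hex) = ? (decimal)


8E (base 16) = 142 (decimal)
142 (decimal) = 142 (base 10)


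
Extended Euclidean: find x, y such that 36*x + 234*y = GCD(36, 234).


Tabular extended Euclidean (each row: r = 36*s + 234*t):
r=36, s=1, t=0
r=234, s=0, t=1
q=0: r=36, s=1, t=0   [36*(1) + 234*(0) = 36]
q=6: r=18, s=-6, t=1   [36*(-6) + 234*(1) = 18]
q=2: r=0, s=13, t=-2   [36*(13) + 234*(-2) = 0]
GCD = 18; from the row with r=18: x=-6, y=1
Check: 36*(-6) + 234*(1) = -216 + 234 = 18

GCD = 18, x = -6, y = 1


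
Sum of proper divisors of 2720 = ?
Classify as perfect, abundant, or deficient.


Proper divisors: 1, 2, 4, 5, 8, 10, 16, 17, 20, 32, 34, 40, 68, 80, 85, 136, 160, 170, 272, 340, 544, 680, 1360
Sum = 1 + 2 + 4 + 5 + 8 + 10 + 16 + 17 + 20 + 32 + 34 + 40 + 68 + 80 + 85 + 136 + 160 + 170 + 272 + 340 + 544 + 680 + 1360 = 4084
4084 > 2720 → abundant

s(2720) = 4084 (abundant)


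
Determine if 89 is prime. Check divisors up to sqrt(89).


Check divisors up to sqrt(89) = 9.4340
No divisors found.
89 is prime.

Yes, 89 is prime


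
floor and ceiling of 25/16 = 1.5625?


25/16 = 1.5625
floor = 1
ceil = 2

floor = 1, ceil = 2


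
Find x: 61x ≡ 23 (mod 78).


GCD(61, 78) = 1, unique solution
a^(-1) mod 78 = 55
x = 55 * 23 mod 78 = 17

x ≡ 17 (mod 78)


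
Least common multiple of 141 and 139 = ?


GCD(141, 139) = 1
LCM = 141*139/1 = 19599/1 = 19599

LCM = 19599


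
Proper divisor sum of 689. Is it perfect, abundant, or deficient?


Proper divisors: 1, 13, 53
Sum = 1 + 13 + 53 = 67
67 < 689 → deficient

s(689) = 67 (deficient)


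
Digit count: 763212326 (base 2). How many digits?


763212326 in base 2 = 101101011111011011001000100110
Number of digits = 30

30 digits (base 2)


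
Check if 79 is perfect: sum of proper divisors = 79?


Proper divisors of 79: 1
Sum = 1 = 1

No, 79 is not perfect (1 ≠ 79)


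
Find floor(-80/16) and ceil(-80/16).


-80/16 = -5.0000
floor = -5
ceil = -5

floor = -5, ceil = -5


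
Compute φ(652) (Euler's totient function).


652 = 2^2 × 163
Prime factors: 2, 163
φ(652) = 652 × (1-1/2) × (1-1/163)
= 652 × 1/2 × 162/163 = 324

φ(652) = 324


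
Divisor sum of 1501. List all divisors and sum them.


Divisors of 1501: 1, 19, 79, 1501
Sum = 1 + 19 + 79 + 1501 = 1600

σ(1501) = 1600


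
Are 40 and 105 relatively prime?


Euclidean algorithm:
105 = 2 * 40 + 25
40 = 1 * 25 + 15
25 = 1 * 15 + 10
15 = 1 * 10 + 5
10 = 2 * 5 + 0
GCD(40, 105) = 5

No, not coprime (GCD = 5)


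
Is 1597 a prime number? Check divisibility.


Check divisors up to sqrt(1597) = 39.9625
No divisors found.
1597 is prime.

Yes, 1597 is prime


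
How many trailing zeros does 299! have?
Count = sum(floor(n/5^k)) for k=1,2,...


floor(299/5) = 59
floor(299/25) = 11
floor(299/125) = 2
Total = 72

72 trailing zeros


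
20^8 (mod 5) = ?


20^1 mod 5 = 0
20^2 mod 5 = 0
20^3 mod 5 = 0
20^4 mod 5 = 0
20^5 mod 5 = 0
20^6 mod 5 = 0
20^7 mod 5 = 0
20^8 mod 5 = 0


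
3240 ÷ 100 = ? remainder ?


3240 = 100 * 32 + 40
Check: 3200 + 40 = 3240

q = 32, r = 40


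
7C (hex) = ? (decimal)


7C (base 16) = 124 (decimal)
124 (decimal) = 124 (base 10)


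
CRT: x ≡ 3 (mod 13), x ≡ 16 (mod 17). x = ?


M = 13*17 = 221
M1 = M/13 = 17, M2 = M/17 = 13
M1^(-1) mod 13 = 10, M2^(-1) mod 17 = 4
x = 3*17*10 + 16*13*4 = 1342
1342 mod 221 = 16
Check: 16 mod 13 = 3 ✓, 16 mod 17 = 16 ✓

x ≡ 16 (mod 221)


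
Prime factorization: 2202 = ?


2202 / 2 = 1101
1101 / 3 = 367
367 / 367 = 1
2202 = 2 × 3 × 367


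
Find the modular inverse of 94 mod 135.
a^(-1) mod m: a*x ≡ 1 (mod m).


Use the extended Euclidean algorithm on (135, 94); each row r = 135*s + 94*t:
r=135, s=1, t=0
r=94, s=0, t=1
q=1: r=41, s=1, t=-1   [135*(1) + 94*(-1) = 41]
q=2: r=12, s=-2, t=3   [135*(-2) + 94*(3) = 12]
q=3: r=5, s=7, t=-10   [135*(7) + 94*(-10) = 5]
q=2: r=2, s=-16, t=23   [135*(-16) + 94*(23) = 2]
q=2: r=1, s=39, t=-56   [135*(39) + 94*(-56) = 1]
q=2: r=0, s=-94, t=135   [135*(-94) + 94*(135) = 0]
GCD = 1 with t = -56, so 94*(-56) ≡ 1 (mod 135)
Inverse = -56 mod 135 = 79
Check: 94 * 79 = 7426 ≡ 1 (mod 135)

94^(-1) ≡ 79 (mod 135)


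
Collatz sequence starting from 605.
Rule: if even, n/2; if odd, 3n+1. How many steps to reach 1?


605 → 1816 → 908 → 454 → 227 → 682 → 341 → 1024 → 512 → 256 → 128 → 64 → 32 → 16 → 8 → 4 → 2 → 1
Total steps = 17

17 steps


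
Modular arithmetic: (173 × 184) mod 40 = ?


173 × 184 = 31832
31832 mod 40 = 32


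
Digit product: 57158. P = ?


5 × 7 × 1 × 5 × 8 = 1400


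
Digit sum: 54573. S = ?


5 + 4 + 5 + 7 + 3 = 24


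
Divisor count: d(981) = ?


981 = 3^2 × 109^1
d(981) = (2+1) × (1+1) = 6

6 divisors


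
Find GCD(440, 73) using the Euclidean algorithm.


440 = 6 * 73 + 2
73 = 36 * 2 + 1
2 = 2 * 1 + 0
GCD = 1


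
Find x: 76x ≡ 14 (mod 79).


GCD(76, 79) = 1, unique solution
a^(-1) mod 79 = 26
x = 26 * 14 mod 79 = 48

x ≡ 48 (mod 79)


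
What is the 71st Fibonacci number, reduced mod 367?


F(k) mod 367 for k=1..71:
1, 1, 2, 3, 5, 8, 13, 21, 34, 55, 89, 144, 233, 10, 243, 253, 129, 15, 144, 159, 303, 95, 31, 126, 157, 283, 73, 356, 62, 51, 113, 164, 277, 74, 351, 58, 42, 100, 142, 242, 17, 259, 276, 168, 77, 245, 322, 200, 155, 355, 143, 131, 274, 38, 312, 350, 295, 278, 206, 117, 323, 73, 29, 102, 131, 233, 364, 230, 227, 90, 317
F(71) mod 367 = 317


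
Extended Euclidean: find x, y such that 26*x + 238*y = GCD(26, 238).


Tabular extended Euclidean (each row: r = 26*s + 238*t):
r=26, s=1, t=0
r=238, s=0, t=1
q=0: r=26, s=1, t=0   [26*(1) + 238*(0) = 26]
q=9: r=4, s=-9, t=1   [26*(-9) + 238*(1) = 4]
q=6: r=2, s=55, t=-6   [26*(55) + 238*(-6) = 2]
q=2: r=0, s=-119, t=13   [26*(-119) + 238*(13) = 0]
GCD = 2; from the row with r=2: x=55, y=-6
Check: 26*(55) + 238*(-6) = 1430 - 1428 = 2

GCD = 2, x = 55, y = -6


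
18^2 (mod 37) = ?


18^1 mod 37 = 18
18^2 mod 37 = 28


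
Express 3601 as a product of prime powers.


3601 / 13 = 277
277 / 277 = 1
3601 = 13 × 277


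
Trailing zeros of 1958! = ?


floor(1958/5) = 391
floor(1958/25) = 78
floor(1958/125) = 15
floor(1958/625) = 3
Total = 487

487 trailing zeros


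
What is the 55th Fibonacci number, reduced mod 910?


F(k) mod 910 for k=1..55:
1, 1, 2, 3, 5, 8, 13, 21, 34, 55, 89, 144, 233, 377, 610, 77, 687, 764, 541, 395, 26, 421, 447, 868, 405, 363, 768, 221, 79, 300, 379, 679, 148, 827, 65, 892, 47, 29, 76, 105, 181, 286, 467, 753, 310, 153, 463, 616, 169, 785, 44, 829, 873, 792, 755
F(55) mod 910 = 755


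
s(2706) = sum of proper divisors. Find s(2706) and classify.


Proper divisors: 1, 2, 3, 6, 11, 22, 33, 41, 66, 82, 123, 246, 451, 902, 1353
Sum = 1 + 2 + 3 + 6 + 11 + 22 + 33 + 41 + 66 + 82 + 123 + 246 + 451 + 902 + 1353 = 3342
3342 > 2706 → abundant

s(2706) = 3342 (abundant)


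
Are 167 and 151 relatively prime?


Euclidean algorithm:
167 = 1 * 151 + 16
151 = 9 * 16 + 7
16 = 2 * 7 + 2
7 = 3 * 2 + 1
2 = 2 * 1 + 0
GCD(167, 151) = 1

Yes, coprime (GCD = 1)


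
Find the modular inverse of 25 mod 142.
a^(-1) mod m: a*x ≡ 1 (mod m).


Use the extended Euclidean algorithm on (142, 25); each row r = 142*s + 25*t:
r=142, s=1, t=0
r=25, s=0, t=1
q=5: r=17, s=1, t=-5   [142*(1) + 25*(-5) = 17]
q=1: r=8, s=-1, t=6   [142*(-1) + 25*(6) = 8]
q=2: r=1, s=3, t=-17   [142*(3) + 25*(-17) = 1]
q=8: r=0, s=-25, t=142   [142*(-25) + 25*(142) = 0]
GCD = 1 with t = -17, so 25*(-17) ≡ 1 (mod 142)
Inverse = -17 mod 142 = 125
Check: 25 * 125 = 3125 ≡ 1 (mod 142)

25^(-1) ≡ 125 (mod 142)


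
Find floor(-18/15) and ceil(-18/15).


-18/15 = -1.2000
floor = -2
ceil = -1

floor = -2, ceil = -1


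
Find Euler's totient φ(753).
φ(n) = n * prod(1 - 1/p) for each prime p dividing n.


753 = 3 × 251
Prime factors: 3, 251
φ(753) = 753 × (1-1/3) × (1-1/251)
= 753 × 2/3 × 250/251 = 500

φ(753) = 500


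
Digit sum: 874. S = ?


8 + 7 + 4 = 19


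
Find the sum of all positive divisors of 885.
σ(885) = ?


Divisors of 885: 1, 3, 5, 15, 59, 177, 295, 885
Sum = 1 + 3 + 5 + 15 + 59 + 177 + 295 + 885 = 1440

σ(885) = 1440


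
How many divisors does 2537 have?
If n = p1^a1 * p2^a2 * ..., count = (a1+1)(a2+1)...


2537 = 43^1 × 59^1
d(2537) = (1+1) × (1+1) = 4

4 divisors


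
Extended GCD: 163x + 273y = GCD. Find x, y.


Tabular extended Euclidean (each row: r = 163*s + 273*t):
r=163, s=1, t=0
r=273, s=0, t=1
q=0: r=163, s=1, t=0   [163*(1) + 273*(0) = 163]
q=1: r=110, s=-1, t=1   [163*(-1) + 273*(1) = 110]
q=1: r=53, s=2, t=-1   [163*(2) + 273*(-1) = 53]
q=2: r=4, s=-5, t=3   [163*(-5) + 273*(3) = 4]
q=13: r=1, s=67, t=-40   [163*(67) + 273*(-40) = 1]
q=4: r=0, s=-273, t=163   [163*(-273) + 273*(163) = 0]
GCD = 1; from the row with r=1: x=67, y=-40
Check: 163*(67) + 273*(-40) = 10921 - 10920 = 1

GCD = 1, x = 67, y = -40


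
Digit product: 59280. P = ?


5 × 9 × 2 × 8 × 0 = 0


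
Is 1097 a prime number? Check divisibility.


Check divisors up to sqrt(1097) = 33.1210
No divisors found.
1097 is prime.

Yes, 1097 is prime


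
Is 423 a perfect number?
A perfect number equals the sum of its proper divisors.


Proper divisors of 423: 1, 3, 9, 47, 141
Sum = 1 + 3 + 9 + 47 + 141 = 201

No, 423 is not perfect (201 ≠ 423)


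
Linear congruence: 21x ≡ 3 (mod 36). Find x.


GCD(21, 36) = 3 divides 3
Divide: 7x ≡ 1 (mod 12)
x ≡ 7 (mod 12)


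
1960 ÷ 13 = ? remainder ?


1960 = 13 * 150 + 10
Check: 1950 + 10 = 1960

q = 150, r = 10


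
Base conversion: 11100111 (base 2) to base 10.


11100111 (base 2) = 231 (decimal)
231 (decimal) = 231 (base 10)


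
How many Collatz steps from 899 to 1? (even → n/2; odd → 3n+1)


899 → 2698 → 1349 → 4048 → 2024 → 1012 → 506 → 253 → 760 → 380 → 190 → 95 → 286 → 143 → 430 → 215 → 646 → 323 → 970 → 485 → 1456 → 728 → 364 → 182 → 91 → 274 → 137 → 412 → 206 → 103 → 310 → 155 → 466 → 233 → 700 → 350 → 175 → 526 → 263 → 790 → 395 → 1186 → 593 → 1780 → 890 → 445 → 1336 → 668 → 334 → 167 → 502 → 251 → 754 → 377 → 1132 → 566 → 283 → 850 → 425 → 1276 → 638 → 319 → 958 → 479 → 1438 → 719 → 2158 → 1079 → 3238 → 1619 → 4858 → 2429 → 7288 → 3644 → 1822 → 911 → 2734 → 1367 → 4102 → 2051 → 6154 → 3077 → 9232 → 4616 → 2308 → 1154 → 577 → 1732 → 866 → 433 → 1300 → 650 → 325 → 976 → 488 → 244 → 122 → 61 → 184 → 92 → 46 → 23 → 70 → 35 → 106 → 53 → 160 → 80 → 40 → 20 → 10 → 5 → 16 → 8 → 4 → 2 → 1
Total steps = 116

116 steps


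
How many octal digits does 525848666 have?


525848666 in base 8 = 3725750132
Number of digits = 10

10 digits (base 8)


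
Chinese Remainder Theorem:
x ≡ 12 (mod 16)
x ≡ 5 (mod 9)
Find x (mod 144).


M = 16*9 = 144
M1 = M/16 = 9, M2 = M/9 = 16
M1^(-1) mod 16 = 9, M2^(-1) mod 9 = 4
x = 12*9*9 + 5*16*4 = 1292
1292 mod 144 = 140
Check: 140 mod 16 = 12 ✓, 140 mod 9 = 5 ✓

x ≡ 140 (mod 144)


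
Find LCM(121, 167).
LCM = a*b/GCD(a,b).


GCD(121, 167) = 1
LCM = 121*167/1 = 20207/1 = 20207

LCM = 20207


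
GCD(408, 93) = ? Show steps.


408 = 4 * 93 + 36
93 = 2 * 36 + 21
36 = 1 * 21 + 15
21 = 1 * 15 + 6
15 = 2 * 6 + 3
6 = 2 * 3 + 0
GCD = 3


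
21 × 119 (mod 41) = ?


21 × 119 = 2499
2499 mod 41 = 39


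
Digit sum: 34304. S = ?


3 + 4 + 3 + 0 + 4 = 14


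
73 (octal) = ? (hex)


73 (base 8) = 59 (decimal)
59 (decimal) = 3B (base 16)


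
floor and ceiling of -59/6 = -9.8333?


-59/6 = -9.8333
floor = -10
ceil = -9

floor = -10, ceil = -9


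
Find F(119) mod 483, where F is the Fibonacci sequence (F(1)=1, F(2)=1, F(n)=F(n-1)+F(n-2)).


F(k) mod 483 for k=1..119:
1, 1, 2, 3, 5, 8, 13, 21, 34, 55, 89, 144, 233, 377, 127, 21, 148, 169, 317, 3, 320, 323, 160, 0, 160, 160, 320, 480, 317, 314, 148, 462, 127, 106, 233, 339, 89, 428, 34, 462, 13, 475, 5, 480, 2, 482, 1, 0, 1, 1, 2, 3, 5, 8, 13, 21, 34, 55, 89, 144, 233, 377, 127, 21, 148, 169, 317, 3, 320, 323, 160, 0, 160, 160, 320, 480, 317, 314, 148, 462, 127, 106, 233, 339, 89, 428, 34, 462, 13, 475, 5, 480, 2, 482, 1, 0, 1, 1, 2, 3, 5, 8, 13, 21, 34, 55, 89, 144, 233, 377, 127, 21, 148, 169, 317, 3, 320, 323, 160
F(119) mod 483 = 160


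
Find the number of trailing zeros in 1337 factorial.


floor(1337/5) = 267
floor(1337/25) = 53
floor(1337/125) = 10
floor(1337/625) = 2
Total = 332

332 trailing zeros


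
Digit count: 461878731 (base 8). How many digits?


461878731 in base 8 = 3341732713
Number of digits = 10

10 digits (base 8)


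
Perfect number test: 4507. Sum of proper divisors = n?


Proper divisors of 4507: 1
Sum = 1 = 1

No, 4507 is not perfect (1 ≠ 4507)


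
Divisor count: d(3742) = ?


3742 = 2^1 × 1871^1
d(3742) = (1+1) × (1+1) = 4

4 divisors


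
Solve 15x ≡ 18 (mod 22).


GCD(15, 22) = 1, unique solution
a^(-1) mod 22 = 3
x = 3 * 18 mod 22 = 10

x ≡ 10 (mod 22)


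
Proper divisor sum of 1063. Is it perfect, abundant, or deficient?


Proper divisors: 1
Sum = 1 = 1
1 < 1063 → deficient

s(1063) = 1 (deficient)


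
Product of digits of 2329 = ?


2 × 3 × 2 × 9 = 108


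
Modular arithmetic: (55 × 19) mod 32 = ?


55 × 19 = 1045
1045 mod 32 = 21


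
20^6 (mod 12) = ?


20^1 mod 12 = 8
20^2 mod 12 = 4
20^3 mod 12 = 8
20^4 mod 12 = 4
20^5 mod 12 = 8
20^6 mod 12 = 4


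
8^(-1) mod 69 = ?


Use the extended Euclidean algorithm on (69, 8); each row r = 69*s + 8*t:
r=69, s=1, t=0
r=8, s=0, t=1
q=8: r=5, s=1, t=-8   [69*(1) + 8*(-8) = 5]
q=1: r=3, s=-1, t=9   [69*(-1) + 8*(9) = 3]
q=1: r=2, s=2, t=-17   [69*(2) + 8*(-17) = 2]
q=1: r=1, s=-3, t=26   [69*(-3) + 8*(26) = 1]
q=2: r=0, s=8, t=-69   [69*(8) + 8*(-69) = 0]
GCD = 1 with t = 26, so 8*(26) ≡ 1 (mod 69)
Inverse = 26 mod 69 = 26
Check: 8 * 26 = 208 ≡ 1 (mod 69)

8^(-1) ≡ 26 (mod 69)


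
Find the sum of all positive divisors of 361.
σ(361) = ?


Divisors of 361: 1, 19, 361
Sum = 1 + 19 + 361 = 381

σ(361) = 381


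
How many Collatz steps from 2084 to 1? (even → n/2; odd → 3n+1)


2084 → 1042 → 521 → 1564 → 782 → 391 → 1174 → 587 → 1762 → 881 → 2644 → 1322 → 661 → 1984 → 992 → 496 → 248 → 124 → 62 → 31 → 94 → 47 → 142 → 71 → 214 → 107 → 322 → 161 → 484 → 242 → 121 → 364 → 182 → 91 → 274 → 137 → 412 → 206 → 103 → 310 → 155 → 466 → 233 → 700 → 350 → 175 → 526 → 263 → 790 → 395 → 1186 → 593 → 1780 → 890 → 445 → 1336 → 668 → 334 → 167 → 502 → 251 → 754 → 377 → 1132 → 566 → 283 → 850 → 425 → 1276 → 638 → 319 → 958 → 479 → 1438 → 719 → 2158 → 1079 → 3238 → 1619 → 4858 → 2429 → 7288 → 3644 → 1822 → 911 → 2734 → 1367 → 4102 → 2051 → 6154 → 3077 → 9232 → 4616 → 2308 → 1154 → 577 → 1732 → 866 → 433 → 1300 → 650 → 325 → 976 → 488 → 244 → 122 → 61 → 184 → 92 → 46 → 23 → 70 → 35 → 106 → 53 → 160 → 80 → 40 → 20 → 10 → 5 → 16 → 8 → 4 → 2 → 1
Total steps = 125

125 steps


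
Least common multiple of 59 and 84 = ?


GCD(59, 84) = 1
LCM = 59*84/1 = 4956/1 = 4956

LCM = 4956


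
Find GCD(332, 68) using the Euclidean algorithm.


332 = 4 * 68 + 60
68 = 1 * 60 + 8
60 = 7 * 8 + 4
8 = 2 * 4 + 0
GCD = 4


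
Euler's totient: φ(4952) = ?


4952 = 2^3 × 619
Prime factors: 2, 619
φ(4952) = 4952 × (1-1/2) × (1-1/619)
= 4952 × 1/2 × 618/619 = 2472

φ(4952) = 2472


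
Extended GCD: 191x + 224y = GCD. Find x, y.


Tabular extended Euclidean (each row: r = 191*s + 224*t):
r=191, s=1, t=0
r=224, s=0, t=1
q=0: r=191, s=1, t=0   [191*(1) + 224*(0) = 191]
q=1: r=33, s=-1, t=1   [191*(-1) + 224*(1) = 33]
q=5: r=26, s=6, t=-5   [191*(6) + 224*(-5) = 26]
q=1: r=7, s=-7, t=6   [191*(-7) + 224*(6) = 7]
q=3: r=5, s=27, t=-23   [191*(27) + 224*(-23) = 5]
q=1: r=2, s=-34, t=29   [191*(-34) + 224*(29) = 2]
q=2: r=1, s=95, t=-81   [191*(95) + 224*(-81) = 1]
q=2: r=0, s=-224, t=191   [191*(-224) + 224*(191) = 0]
GCD = 1; from the row with r=1: x=95, y=-81
Check: 191*(95) + 224*(-81) = 18145 - 18144 = 1

GCD = 1, x = 95, y = -81


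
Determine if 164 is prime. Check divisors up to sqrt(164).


164 / 2 = 82 (exact division)
164 is NOT prime.

No, 164 is not prime


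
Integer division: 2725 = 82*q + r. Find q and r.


2725 = 82 * 33 + 19
Check: 2706 + 19 = 2725

q = 33, r = 19


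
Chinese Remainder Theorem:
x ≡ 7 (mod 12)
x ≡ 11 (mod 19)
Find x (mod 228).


M = 12*19 = 228
M1 = M/12 = 19, M2 = M/19 = 12
M1^(-1) mod 12 = 7, M2^(-1) mod 19 = 8
x = 7*19*7 + 11*12*8 = 1987
1987 mod 228 = 163
Check: 163 mod 12 = 7 ✓, 163 mod 19 = 11 ✓

x ≡ 163 (mod 228)


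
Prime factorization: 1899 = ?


1899 / 3 = 633
633 / 3 = 211
211 / 211 = 1
1899 = 3^2 × 211


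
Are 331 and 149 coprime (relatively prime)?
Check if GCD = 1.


Euclidean algorithm:
331 = 2 * 149 + 33
149 = 4 * 33 + 17
33 = 1 * 17 + 16
17 = 1 * 16 + 1
16 = 16 * 1 + 0
GCD(331, 149) = 1

Yes, coprime (GCD = 1)


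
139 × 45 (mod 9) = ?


139 × 45 = 6255
6255 mod 9 = 0


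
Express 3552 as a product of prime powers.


3552 / 2 = 1776
1776 / 2 = 888
888 / 2 = 444
444 / 2 = 222
222 / 2 = 111
111 / 3 = 37
37 / 37 = 1
3552 = 2^5 × 3 × 37


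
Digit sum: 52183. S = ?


5 + 2 + 1 + 8 + 3 = 19


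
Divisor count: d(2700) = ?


2700 = 2^2 × 3^3 × 5^2
d(2700) = (2+1) × (3+1) × (2+1) = 36

36 divisors


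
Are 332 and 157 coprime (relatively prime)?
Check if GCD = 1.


Euclidean algorithm:
332 = 2 * 157 + 18
157 = 8 * 18 + 13
18 = 1 * 13 + 5
13 = 2 * 5 + 3
5 = 1 * 3 + 2
3 = 1 * 2 + 1
2 = 2 * 1 + 0
GCD(332, 157) = 1

Yes, coprime (GCD = 1)


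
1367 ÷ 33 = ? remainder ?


1367 = 33 * 41 + 14
Check: 1353 + 14 = 1367

q = 41, r = 14


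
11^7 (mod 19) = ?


11^1 mod 19 = 11
11^2 mod 19 = 7
11^3 mod 19 = 1
11^4 mod 19 = 11
11^5 mod 19 = 7
11^6 mod 19 = 1
11^7 mod 19 = 11


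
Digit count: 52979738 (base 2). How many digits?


52979738 in base 2 = 11001010000110100000011010
Number of digits = 26

26 digits (base 2)


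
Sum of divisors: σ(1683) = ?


Divisors of 1683: 1, 3, 9, 11, 17, 33, 51, 99, 153, 187, 561, 1683
Sum = 1 + 3 + 9 + 11 + 17 + 33 + 51 + 99 + 153 + 187 + 561 + 1683 = 2808

σ(1683) = 2808


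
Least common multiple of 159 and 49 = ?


GCD(159, 49) = 1
LCM = 159*49/1 = 7791/1 = 7791

LCM = 7791


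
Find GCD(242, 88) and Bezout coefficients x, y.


Tabular extended Euclidean (each row: r = 242*s + 88*t):
r=242, s=1, t=0
r=88, s=0, t=1
q=2: r=66, s=1, t=-2   [242*(1) + 88*(-2) = 66]
q=1: r=22, s=-1, t=3   [242*(-1) + 88*(3) = 22]
q=3: r=0, s=4, t=-11   [242*(4) + 88*(-11) = 0]
GCD = 22; from the row with r=22: x=-1, y=3
Check: 242*(-1) + 88*(3) = -242 + 264 = 22

GCD = 22, x = -1, y = 3


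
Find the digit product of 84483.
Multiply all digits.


8 × 4 × 4 × 8 × 3 = 3072


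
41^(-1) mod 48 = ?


Use the extended Euclidean algorithm on (48, 41); each row r = 48*s + 41*t:
r=48, s=1, t=0
r=41, s=0, t=1
q=1: r=7, s=1, t=-1   [48*(1) + 41*(-1) = 7]
q=5: r=6, s=-5, t=6   [48*(-5) + 41*(6) = 6]
q=1: r=1, s=6, t=-7   [48*(6) + 41*(-7) = 1]
q=6: r=0, s=-41, t=48   [48*(-41) + 41*(48) = 0]
GCD = 1 with t = -7, so 41*(-7) ≡ 1 (mod 48)
Inverse = -7 mod 48 = 41
Check: 41 * 41 = 1681 ≡ 1 (mod 48)

41^(-1) ≡ 41 (mod 48)
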